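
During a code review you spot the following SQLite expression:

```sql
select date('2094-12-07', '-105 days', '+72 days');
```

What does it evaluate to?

Applying '-105 days' to 2094-12-07: counting 105 days back gives 2094-08-24.
Applying '+72 days' to 2094-08-24: counting 72 days forward gives 2094-11-04.

2094-11-04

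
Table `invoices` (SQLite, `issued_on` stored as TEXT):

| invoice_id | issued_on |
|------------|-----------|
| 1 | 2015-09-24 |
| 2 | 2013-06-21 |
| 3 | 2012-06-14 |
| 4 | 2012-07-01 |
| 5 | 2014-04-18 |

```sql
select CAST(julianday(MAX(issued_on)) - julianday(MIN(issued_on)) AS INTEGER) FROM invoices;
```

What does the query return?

1197

MIN = 2012-06-14, MAX = 2015-09-24.
16 days remain in June 2012 after the 14th (30 − 14).
Full months from July 2012 through August 2015 contribute their day counts.
Then 24 days into September 2015.
Total: 16 + 31 + 31 + 30 + 31 + 30 + 31 + 31 + 28 + 31 + 30 + 31 + 30 + 31 + 31 + 30 + 31 + 30 + 31 + 31 + 28 + 31 + 30 + 31 + 30 + 31 + 31 + 30 + 31 + 30 + 31 + 31 + 28 + 31 + 30 + 31 + 30 + 31 + 31 + 24 = 1197.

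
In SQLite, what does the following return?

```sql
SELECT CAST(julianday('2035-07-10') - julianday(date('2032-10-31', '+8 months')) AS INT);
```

Adding +8 months to 2032-10-31 targets 2033-06-31. June 2033 has only 30 days, so SQLite normalizes the 1-day overflow forward to 2033-07-01.
30 days remain in July 2033 after the 1st (31 − 1).
Full months from August 2033 through June 2035 contribute their day counts.
Then 10 days into July 2035.
Total: 30 + 31 + 30 + 31 + 30 + 31 + 31 + 28 + 31 + 30 + 31 + 30 + 31 + 31 + 30 + 31 + 30 + 31 + 31 + 28 + 31 + 30 + 31 + 30 + 10 = 739.

739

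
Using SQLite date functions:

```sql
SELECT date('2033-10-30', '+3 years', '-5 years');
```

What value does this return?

Adding +3 years to 2033-10-30 gives 2036-10-30.
Adding -5 years to 2036-10-30 gives 2031-10-30.

2031-10-30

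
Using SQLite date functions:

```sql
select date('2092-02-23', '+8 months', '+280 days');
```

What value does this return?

Adding +8 months to 2092-02-23 gives 2092-10-23.
Applying '+280 days' to 2092-10-23: counting 280 days forward gives 2093-07-30.

2093-07-30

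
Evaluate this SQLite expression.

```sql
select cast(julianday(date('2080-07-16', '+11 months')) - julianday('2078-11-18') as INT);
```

941

Adding +11 months to 2080-07-16 gives 2081-06-16.
12 days remain in November 2078 after the 18th (30 − 18).
Full months from December 2078 through May 2081 contribute their day counts.
Then 16 days into June 2081.
Total: 12 + 31 + 31 + 28 + 31 + 30 + 31 + 30 + 31 + 31 + 30 + 31 + 30 + 31 + 31 + 29 + 31 + 30 + 31 + 30 + 31 + 31 + 30 + 31 + 30 + 31 + 31 + 28 + 31 + 30 + 31 + 16 = 941.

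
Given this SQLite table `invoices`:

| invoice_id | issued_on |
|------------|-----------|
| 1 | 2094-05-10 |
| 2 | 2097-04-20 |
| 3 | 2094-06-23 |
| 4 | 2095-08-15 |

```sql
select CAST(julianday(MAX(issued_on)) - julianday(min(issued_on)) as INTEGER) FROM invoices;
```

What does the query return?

1076

MIN = 2094-05-10, MAX = 2097-04-20.
21 days remain in May 2094 after the 10th (31 − 10).
Full months from June 2094 through March 2097 contribute their day counts.
Then 20 days into April 2097.
Total: 21 + 30 + 31 + 31 + 30 + 31 + 30 + 31 + 31 + 28 + 31 + 30 + 31 + 30 + 31 + 31 + 30 + 31 + 30 + 31 + 31 + 29 + 31 + 30 + 31 + 30 + 31 + 31 + 30 + 31 + 30 + 31 + 31 + 28 + 31 + 20 = 1076.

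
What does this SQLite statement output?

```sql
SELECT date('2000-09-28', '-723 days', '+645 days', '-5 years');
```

Applying '-723 days' to 2000-09-28: counting 723 days back gives 1998-10-06.
Applying '+645 days' to 1998-10-06: counting 645 days forward gives 2000-07-12.
Adding -5 years to 2000-07-12 gives 1995-07-12.

1995-07-12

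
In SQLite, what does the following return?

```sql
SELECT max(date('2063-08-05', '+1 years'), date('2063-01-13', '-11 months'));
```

2064-08-05

date('2063-08-05', '+1 years') → 2064-08-05.
date('2063-01-13', '-11 months') → 2062-02-13.
Later of the two is 2064-08-05.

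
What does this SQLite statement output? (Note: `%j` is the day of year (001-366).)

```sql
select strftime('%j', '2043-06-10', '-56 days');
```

105

First apply '-56 days': 2043-06-10 → 2043-04-15.
Day-of-year for 2043-04-15: days since 2043-01-01 inclusive = 105, zero-padded to 105.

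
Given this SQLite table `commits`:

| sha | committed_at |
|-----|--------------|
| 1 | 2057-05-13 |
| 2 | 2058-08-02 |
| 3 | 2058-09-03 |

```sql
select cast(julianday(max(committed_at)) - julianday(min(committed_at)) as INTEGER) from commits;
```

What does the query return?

MIN = 2057-05-13, MAX = 2058-09-03.
18 days remain in May 2057 after the 13th (31 − 13).
Full months from June 2057 through August 2058 contribute their day counts.
Then 3 days into September 2058.
Total: 18 + 30 + 31 + 31 + 30 + 31 + 30 + 31 + 31 + 28 + 31 + 30 + 31 + 30 + 31 + 31 + 3 = 478.

478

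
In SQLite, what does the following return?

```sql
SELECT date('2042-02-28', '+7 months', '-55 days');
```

Adding +7 months to 2042-02-28 gives 2042-09-28.
Applying '-55 days' to 2042-09-28: counting 55 days back gives 2042-08-04.

2042-08-04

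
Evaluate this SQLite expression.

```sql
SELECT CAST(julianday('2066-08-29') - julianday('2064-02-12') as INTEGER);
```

929

17 days remain in February 2064 after the 12th (29 − 12).
Full months from March 2064 through July 2066 contribute their day counts.
Then 29 days into August 2066.
Total: 17 + 31 + 30 + 31 + 30 + 31 + 31 + 30 + 31 + 30 + 31 + 31 + 28 + 31 + 30 + 31 + 30 + 31 + 31 + 30 + 31 + 30 + 31 + 31 + 28 + 31 + 30 + 31 + 30 + 31 + 29 = 929.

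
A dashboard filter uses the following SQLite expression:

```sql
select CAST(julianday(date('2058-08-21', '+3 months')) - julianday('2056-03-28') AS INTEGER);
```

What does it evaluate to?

968

Adding +3 months to 2058-08-21 gives 2058-11-21.
3 days remain in March 2056 after the 28th (31 − 28).
Full months from April 2056 through October 2058 contribute their day counts.
Then 21 days into November 2058.
Total: 3 + 30 + 31 + 30 + 31 + 31 + 30 + 31 + 30 + 31 + 31 + 28 + 31 + 30 + 31 + 30 + 31 + 31 + 30 + 31 + 30 + 31 + 31 + 28 + 31 + 30 + 31 + 30 + 31 + 31 + 30 + 31 + 21 = 968.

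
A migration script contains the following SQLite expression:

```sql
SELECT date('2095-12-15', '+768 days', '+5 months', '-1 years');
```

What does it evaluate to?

2097-06-21

Applying '+768 days' to 2095-12-15: counting 768 days forward gives 2098-01-21.
Adding +5 months to 2098-01-21 gives 2098-06-21.
Adding -1 year to 2098-06-21 gives 2097-06-21.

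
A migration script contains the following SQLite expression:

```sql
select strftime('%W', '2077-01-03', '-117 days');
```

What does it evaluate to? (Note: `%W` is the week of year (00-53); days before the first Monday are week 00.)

First apply '-117 days': 2077-01-03 → 2076-09-08.
2076-09-08 is a Tuesday. SQLite's %W counts Mondays since the year started; the result is 36.

36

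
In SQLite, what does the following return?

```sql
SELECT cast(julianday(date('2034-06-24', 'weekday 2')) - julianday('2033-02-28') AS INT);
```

`weekday 2` advances to the next Tuesday; 2034-06-24 is a Saturday, so it moves forward to 2034-06-27.
0 days remain in February 2033 after the 28th (28 − 28).
Full months from March 2033 through May 2034 contribute their day counts.
Then 27 days into June 2034.
Total: 0 + 31 + 30 + 31 + 30 + 31 + 31 + 30 + 31 + 30 + 31 + 31 + 28 + 31 + 30 + 31 + 27 = 484.

484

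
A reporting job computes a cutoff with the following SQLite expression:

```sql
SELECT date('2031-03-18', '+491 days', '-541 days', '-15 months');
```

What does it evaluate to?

2029-10-27

Applying '+491 days' to 2031-03-18: counting 491 days forward gives 2032-07-21.
Applying '-541 days' to 2032-07-21: counting 541 days back gives 2031-01-27.
Adding -15 months to 2031-01-27 gives 2029-10-27.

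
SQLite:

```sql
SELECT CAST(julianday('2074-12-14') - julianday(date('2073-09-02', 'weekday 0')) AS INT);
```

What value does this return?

`weekday 0` advances to the next Sunday; 2073-09-02 is a Saturday, so it moves forward to 2073-09-03.
27 days remain in September 2073 after the 3rd (30 − 3).
Full months from October 2073 through November 2074 contribute their day counts.
Then 14 days into December 2074.
Total: 27 + 31 + 30 + 31 + 31 + 28 + 31 + 30 + 31 + 30 + 31 + 31 + 30 + 31 + 30 + 14 = 467.

467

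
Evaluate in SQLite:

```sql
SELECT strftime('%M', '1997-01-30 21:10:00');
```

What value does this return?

10

`%M` extracts the 2-digit minute: 10.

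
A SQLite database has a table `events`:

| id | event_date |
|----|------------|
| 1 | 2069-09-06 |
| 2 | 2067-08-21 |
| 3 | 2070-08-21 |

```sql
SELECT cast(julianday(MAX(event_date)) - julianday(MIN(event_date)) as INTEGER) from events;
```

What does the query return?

1096

MIN = 2067-08-21, MAX = 2070-08-21.
10 days remain in August 2067 after the 21st (31 − 21).
Full months from September 2067 through July 2070 contribute their day counts.
Then 21 days into August 2070.
Total: 10 + 30 + 31 + 30 + 31 + 31 + 29 + 31 + 30 + 31 + 30 + 31 + 31 + 30 + 31 + 30 + 31 + 31 + 28 + 31 + 30 + 31 + 30 + 31 + 31 + 30 + 31 + 30 + 31 + 31 + 28 + 31 + 30 + 31 + 30 + 31 + 21 = 1096.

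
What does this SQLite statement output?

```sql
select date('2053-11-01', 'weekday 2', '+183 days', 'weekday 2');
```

2054-05-12

`weekday 2` advances to the next Tuesday; 2053-11-01 is a Saturday, so it moves forward to 2053-11-04.
Applying '+183 days' to 2053-11-04: counting 183 days forward gives 2054-05-06.
`weekday 2` advances to the next Tuesday; 2054-05-06 is a Wednesday, so it moves forward to 2054-05-12.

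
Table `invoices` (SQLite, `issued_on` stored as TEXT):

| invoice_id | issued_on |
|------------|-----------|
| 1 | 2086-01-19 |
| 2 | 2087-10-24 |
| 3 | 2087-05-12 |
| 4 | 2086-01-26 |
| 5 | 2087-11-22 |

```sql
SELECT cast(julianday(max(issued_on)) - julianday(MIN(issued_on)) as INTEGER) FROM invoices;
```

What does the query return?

672

MIN = 2086-01-19, MAX = 2087-11-22.
12 days remain in January 2086 after the 19th (31 − 19).
Full months from February 2086 through October 2087 contribute their day counts.
Then 22 days into November 2087.
Total: 12 + 28 + 31 + 30 + 31 + 30 + 31 + 31 + 30 + 31 + 30 + 31 + 31 + 28 + 31 + 30 + 31 + 30 + 31 + 31 + 30 + 31 + 22 = 672.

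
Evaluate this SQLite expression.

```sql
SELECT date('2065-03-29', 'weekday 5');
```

2065-04-03

`weekday 5` advances to the next Friday; 2065-03-29 is a Sunday, so it moves forward to 2065-04-03.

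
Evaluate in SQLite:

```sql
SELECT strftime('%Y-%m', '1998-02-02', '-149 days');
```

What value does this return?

1997-09

First apply '-149 days': 1998-02-02 → 1997-09-06.
`%Y-%m` extracts the year-month: 1997-09.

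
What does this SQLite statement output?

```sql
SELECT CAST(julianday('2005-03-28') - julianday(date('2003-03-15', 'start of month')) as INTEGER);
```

`start of month` rewinds 2003-03-15 to 2003-03-01.
30 days remain in March 2003 after the 1st (31 − 1).
Full months from April 2003 through February 2005 contribute their day counts.
Then 28 days into March 2005.
Total: 30 + 30 + 31 + 30 + 31 + 31 + 30 + 31 + 30 + 31 + 31 + 29 + 31 + 30 + 31 + 30 + 31 + 31 + 30 + 31 + 30 + 31 + 31 + 28 + 28 = 758.

758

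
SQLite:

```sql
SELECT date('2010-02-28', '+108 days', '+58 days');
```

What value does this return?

2010-08-13

Applying '+108 days' to 2010-02-28: counting 108 days forward gives 2010-06-16.
Applying '+58 days' to 2010-06-16: counting 58 days forward gives 2010-08-13.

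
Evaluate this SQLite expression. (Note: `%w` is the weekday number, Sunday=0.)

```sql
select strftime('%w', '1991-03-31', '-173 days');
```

First apply '-173 days': 1991-03-31 → 1990-10-09.
1990-10-09 is a Tuesday; with Sunday=0 that is 2.

2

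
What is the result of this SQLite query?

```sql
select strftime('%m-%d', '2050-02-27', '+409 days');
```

First apply '+409 days': 2050-02-27 → 2051-04-12.
`%m-%d` extracts the month-day: 04-12.

04-12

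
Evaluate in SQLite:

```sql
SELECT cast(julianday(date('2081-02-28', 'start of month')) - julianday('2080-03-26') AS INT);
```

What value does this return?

312

`start of month` rewinds 2081-02-28 to 2081-02-01.
5 days remain in March 2080 after the 26th (31 − 26).
Full months from April 2080 through January 2081 contribute their day counts.
Then 1 day into February 2081.
Total: 5 + 30 + 31 + 30 + 31 + 31 + 30 + 31 + 30 + 31 + 31 + 1 = 312.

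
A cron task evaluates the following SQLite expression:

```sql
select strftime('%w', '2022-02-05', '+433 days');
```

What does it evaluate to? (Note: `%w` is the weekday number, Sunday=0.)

5

First apply '+433 days': 2022-02-05 → 2023-04-14.
2023-04-14 is a Friday; with Sunday=0 that is 5.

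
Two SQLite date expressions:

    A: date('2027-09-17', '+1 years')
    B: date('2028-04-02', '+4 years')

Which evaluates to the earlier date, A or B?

A = 2028-09-17.
B = 2032-04-02.
A is earlier.

A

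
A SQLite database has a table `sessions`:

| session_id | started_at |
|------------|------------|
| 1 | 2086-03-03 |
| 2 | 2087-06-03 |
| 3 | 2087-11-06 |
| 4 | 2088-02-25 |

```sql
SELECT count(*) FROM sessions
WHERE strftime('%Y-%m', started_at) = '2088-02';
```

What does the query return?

Rows with year-month 2088-02: 2088-02-25 → 1.

1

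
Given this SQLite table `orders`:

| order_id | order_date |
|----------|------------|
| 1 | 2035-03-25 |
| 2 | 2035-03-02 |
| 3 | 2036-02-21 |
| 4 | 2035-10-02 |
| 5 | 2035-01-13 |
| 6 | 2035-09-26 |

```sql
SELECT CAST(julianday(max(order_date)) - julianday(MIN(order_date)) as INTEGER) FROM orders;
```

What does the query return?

404

MIN = 2035-01-13, MAX = 2036-02-21.
18 days remain in January 2035 after the 13th (31 − 13).
Full months from February 2035 through January 2036 contribute their day counts.
Then 21 days into February 2036.
Total: 18 + 28 + 31 + 30 + 31 + 30 + 31 + 31 + 30 + 31 + 30 + 31 + 31 + 21 = 404.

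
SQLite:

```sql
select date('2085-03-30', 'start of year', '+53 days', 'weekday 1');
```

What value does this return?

2085-02-26

`start of year` rewinds 2085-03-30 to 2085-01-01.
Applying '+53 days' to 2085-01-01: counting 53 days forward gives 2085-02-23.
`weekday 1` advances to the next Monday; 2085-02-23 is a Friday, so it moves forward to 2085-02-26.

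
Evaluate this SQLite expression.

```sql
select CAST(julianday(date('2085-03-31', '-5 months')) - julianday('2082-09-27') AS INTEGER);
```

Adding -5 months to 2085-03-31 gives 2084-10-31.
3 days remain in September 2082 after the 27th (30 − 27).
Full months from October 2082 through September 2084 contribute their day counts.
Then 31 days into October 2084.
Total: 3 + 31 + 30 + 31 + 31 + 28 + 31 + 30 + 31 + 30 + 31 + 31 + 30 + 31 + 30 + 31 + 31 + 29 + 31 + 30 + 31 + 30 + 31 + 31 + 30 + 31 = 765.

765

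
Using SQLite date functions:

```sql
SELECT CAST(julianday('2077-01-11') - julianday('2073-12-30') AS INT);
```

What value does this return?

1108

1 day remains in December 2073 after the 30th (31 − 30).
Full months from January 2074 through December 2076 contribute their day counts.
Then 11 days into January 2077.
Total: 1 + 31 + 28 + 31 + 30 + 31 + 30 + 31 + 31 + 30 + 31 + 30 + 31 + 31 + 28 + 31 + 30 + 31 + 30 + 31 + 31 + 30 + 31 + 30 + 31 + 31 + 29 + 31 + 30 + 31 + 30 + 31 + 31 + 30 + 31 + 30 + 31 + 11 = 1108.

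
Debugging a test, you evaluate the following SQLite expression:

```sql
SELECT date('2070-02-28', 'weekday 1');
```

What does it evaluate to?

`weekday 1` advances to the next Monday; 2070-02-28 is a Friday, so it moves forward to 2070-03-03.

2070-03-03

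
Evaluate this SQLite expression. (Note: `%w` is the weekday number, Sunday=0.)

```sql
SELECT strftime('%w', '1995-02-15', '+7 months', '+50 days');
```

First apply '+7 months', '+50 days': 1995-02-15 → 1995-11-04.
1995-11-04 is a Saturday; with Sunday=0 that is 6.

6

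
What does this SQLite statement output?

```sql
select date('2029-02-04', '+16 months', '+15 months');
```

2031-09-04

Adding +16 months to 2029-02-04 gives 2030-06-04.
Adding +15 months to 2030-06-04 gives 2031-09-04.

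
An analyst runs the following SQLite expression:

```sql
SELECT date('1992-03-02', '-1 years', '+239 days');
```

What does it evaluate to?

1991-10-27

Adding -1 year to 1992-03-02 gives 1991-03-02.
Applying '+239 days' to 1991-03-02: counting 239 days forward gives 1991-10-27.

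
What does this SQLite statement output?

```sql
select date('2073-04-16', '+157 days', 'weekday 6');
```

Applying '+157 days' to 2073-04-16: counting 157 days forward gives 2073-09-20.
`weekday 6` advances to the next Saturday; 2073-09-20 is a Wednesday, so it moves forward to 2073-09-23.

2073-09-23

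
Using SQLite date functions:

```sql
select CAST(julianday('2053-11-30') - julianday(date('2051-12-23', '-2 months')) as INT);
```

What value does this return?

Adding -2 months to 2051-12-23 gives 2051-10-23.
8 days remain in October 2051 after the 23rd (31 − 23).
Full months from November 2051 through October 2053 contribute their day counts.
Then 30 days into November 2053.
Total: 8 + 30 + 31 + 31 + 29 + 31 + 30 + 31 + 30 + 31 + 31 + 30 + 31 + 30 + 31 + 31 + 28 + 31 + 30 + 31 + 30 + 31 + 31 + 30 + 31 + 30 = 769.

769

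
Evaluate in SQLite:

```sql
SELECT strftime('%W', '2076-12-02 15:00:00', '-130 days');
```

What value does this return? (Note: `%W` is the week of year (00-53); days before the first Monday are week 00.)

First apply '-130 days': 2076-12-02 15:00:00 → 2076-07-25 15:00:00.
2076-07-25 is a Saturday. SQLite's %W counts Mondays since the year started; the result is 29.

29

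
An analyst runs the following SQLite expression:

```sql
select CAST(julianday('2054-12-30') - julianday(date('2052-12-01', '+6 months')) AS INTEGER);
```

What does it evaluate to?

Adding +6 months to 2052-12-01 gives 2053-06-01.
29 days remain in June 2053 after the 1st (30 − 1).
Full months from July 2053 through November 2054 contribute their day counts.
Then 30 days into December 2054.
Total: 29 + 31 + 31 + 30 + 31 + 30 + 31 + 31 + 28 + 31 + 30 + 31 + 30 + 31 + 31 + 30 + 31 + 30 + 30 = 577.

577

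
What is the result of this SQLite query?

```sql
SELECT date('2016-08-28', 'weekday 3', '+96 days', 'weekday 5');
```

2016-12-09

`weekday 3` advances to the next Wednesday; 2016-08-28 is a Sunday, so it moves forward to 2016-08-31.
Applying '+96 days' to 2016-08-31: counting 96 days forward gives 2016-12-05.
`weekday 5` advances to the next Friday; 2016-12-05 is a Monday, so it moves forward to 2016-12-09.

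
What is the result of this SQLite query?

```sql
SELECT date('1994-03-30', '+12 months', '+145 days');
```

1995-08-22

Adding +12 months to 1994-03-30 gives 1995-03-30.
Applying '+145 days' to 1995-03-30: counting 145 days forward gives 1995-08-22.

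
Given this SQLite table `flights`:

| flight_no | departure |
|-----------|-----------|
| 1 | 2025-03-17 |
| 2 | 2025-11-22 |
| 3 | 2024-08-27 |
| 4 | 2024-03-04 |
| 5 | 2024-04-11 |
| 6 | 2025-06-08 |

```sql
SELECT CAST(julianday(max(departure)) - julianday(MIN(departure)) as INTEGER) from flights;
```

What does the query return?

628

MIN = 2024-03-04, MAX = 2025-11-22.
27 days remain in March 2024 after the 4th (31 − 4).
Full months from April 2024 through October 2025 contribute their day counts.
Then 22 days into November 2025.
Total: 27 + 30 + 31 + 30 + 31 + 31 + 30 + 31 + 30 + 31 + 31 + 28 + 31 + 30 + 31 + 30 + 31 + 31 + 30 + 31 + 22 = 628.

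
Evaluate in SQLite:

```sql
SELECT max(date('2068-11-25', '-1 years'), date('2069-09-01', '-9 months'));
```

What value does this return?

2068-12-01

date('2068-11-25', '-1 years') → 2067-11-25.
date('2069-09-01', '-9 months') → 2068-12-01.
Later of the two is 2068-12-01.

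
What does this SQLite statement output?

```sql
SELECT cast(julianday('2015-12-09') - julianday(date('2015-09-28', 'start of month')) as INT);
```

`start of month` rewinds 2015-09-28 to 2015-09-01.
29 days remain in September 2015 after the 1st (30 − 1).
October 2015: 31 days.
November 2015: 30 days.
Then 9 days into December 2015.
Total: 29 + 31 + 30 + 9 = 99.

99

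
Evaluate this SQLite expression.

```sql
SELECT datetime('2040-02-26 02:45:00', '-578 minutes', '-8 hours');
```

2040-02-25 09:07:00

578 minutes = 9h 38m; -578 minutes from 2040-02-26 02:45:00 is 2040-02-25 17:07:00 (crosses midnight).
-8 hours from 2040-02-25 17:07:00 is 2040-02-25 09:07:00.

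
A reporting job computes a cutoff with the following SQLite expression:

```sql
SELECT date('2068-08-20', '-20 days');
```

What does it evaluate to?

Going back 20 days from 2068-08-20 reaches 2068-07-31 (last day of July, 31 days).

2068-07-31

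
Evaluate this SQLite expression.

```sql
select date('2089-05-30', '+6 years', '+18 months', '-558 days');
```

2095-05-22

Adding +6 years to 2089-05-30 gives 2095-05-30.
Adding +18 months to 2095-05-30 gives 2096-11-30.
Applying '-558 days' to 2096-11-30: counting 558 days back gives 2095-05-22.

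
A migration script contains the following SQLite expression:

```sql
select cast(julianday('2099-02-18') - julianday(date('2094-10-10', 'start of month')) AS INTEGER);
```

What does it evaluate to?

1601

`start of month` rewinds 2094-10-10 to 2094-10-01.
30 days remain in October 2094 after the 1st (31 − 1).
Full months from November 2094 through January 2099 contribute their day counts.
Then 18 days into February 2099.
Total: 30 + 30 + 31 + 31 + 28 + 31 + 30 + 31 + 30 + 31 + 31 + 30 + 31 + 30 + 31 + 31 + 29 + 31 + 30 + 31 + 30 + 31 + 31 + 30 + 31 + 30 + 31 + 31 + 28 + 31 + 30 + 31 + 30 + 31 + 31 + 30 + 31 + 30 + 31 + 31 + 28 + 31 + 30 + 31 + 30 + 31 + 31 + 30 + 31 + 30 + 31 + 31 + 18 = 1601.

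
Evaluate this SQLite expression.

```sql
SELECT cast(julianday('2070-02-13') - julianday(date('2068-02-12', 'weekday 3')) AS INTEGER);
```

729

`weekday 3` advances to the next Wednesday; 2068-02-12 is a Sunday, so it moves forward to 2068-02-15.
14 days remain in February 2068 after the 15th (29 − 15).
Full months from March 2068 through January 2070 contribute their day counts.
Then 13 days into February 2070.
Total: 14 + 31 + 30 + 31 + 30 + 31 + 31 + 30 + 31 + 30 + 31 + 31 + 28 + 31 + 30 + 31 + 30 + 31 + 31 + 30 + 31 + 30 + 31 + 31 + 13 = 729.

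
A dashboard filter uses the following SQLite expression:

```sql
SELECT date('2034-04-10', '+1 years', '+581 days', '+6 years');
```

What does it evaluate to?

2042-11-11

Adding +1 year to 2034-04-10 gives 2035-04-10.
Applying '+581 days' to 2035-04-10: counting 581 days forward gives 2036-11-11.
Adding +6 years to 2036-11-11 gives 2042-11-11.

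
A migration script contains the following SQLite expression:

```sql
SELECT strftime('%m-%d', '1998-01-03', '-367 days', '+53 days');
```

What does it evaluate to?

First apply '-367 days', '+53 days': 1998-01-03 → 1997-02-23.
`%m-%d` extracts the month-day: 02-23.

02-23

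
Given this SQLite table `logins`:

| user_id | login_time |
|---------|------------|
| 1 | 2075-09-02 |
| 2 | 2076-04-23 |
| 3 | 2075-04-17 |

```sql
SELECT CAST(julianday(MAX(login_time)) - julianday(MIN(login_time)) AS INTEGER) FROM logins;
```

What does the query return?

372

MIN = 2075-04-17, MAX = 2076-04-23.
13 days remain in April 2075 after the 17th (30 − 17).
Full months from May 2075 through March 2076 contribute their day counts.
Then 23 days into April 2076.
Total: 13 + 31 + 30 + 31 + 31 + 30 + 31 + 30 + 31 + 31 + 29 + 31 + 23 = 372.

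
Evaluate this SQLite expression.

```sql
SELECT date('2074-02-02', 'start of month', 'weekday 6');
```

`start of month` rewinds 2074-02-02 to 2074-02-01.
`weekday 6` advances to the next Saturday; 2074-02-01 is a Thursday, so it moves forward to 2074-02-03.

2074-02-03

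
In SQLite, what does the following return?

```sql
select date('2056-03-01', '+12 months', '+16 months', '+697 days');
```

2060-05-28

Adding +12 months to 2056-03-01 gives 2057-03-01.
Adding +16 months to 2057-03-01 gives 2058-07-01.
Applying '+697 days' to 2058-07-01: counting 697 days forward gives 2060-05-28.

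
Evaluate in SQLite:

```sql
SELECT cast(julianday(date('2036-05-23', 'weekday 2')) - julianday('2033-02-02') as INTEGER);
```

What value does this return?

1210

`weekday 2` advances to the next Tuesday; 2036-05-23 is a Friday, so it moves forward to 2036-05-27.
26 days remain in February 2033 after the 2nd (28 − 2).
Full months from March 2033 through April 2036 contribute their day counts.
Then 27 days into May 2036.
Total: 26 + 31 + 30 + 31 + 30 + 31 + 31 + 30 + 31 + 30 + 31 + 31 + 28 + 31 + 30 + 31 + 30 + 31 + 31 + 30 + 31 + 30 + 31 + 31 + 28 + 31 + 30 + 31 + 30 + 31 + 31 + 30 + 31 + 30 + 31 + 31 + 29 + 31 + 30 + 27 = 1210.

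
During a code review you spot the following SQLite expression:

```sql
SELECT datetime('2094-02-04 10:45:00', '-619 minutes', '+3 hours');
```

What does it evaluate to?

2094-02-04 03:26:00

619 minutes = 10h 19m; -619 minutes from 2094-02-04 10:45:00 is 2094-02-04 00:26:00.
+3 hours from 2094-02-04 00:26:00 is 2094-02-04 03:26:00.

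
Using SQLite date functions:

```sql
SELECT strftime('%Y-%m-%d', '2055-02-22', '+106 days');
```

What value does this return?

2055-06-08

First apply '+106 days': 2055-02-22 → 2055-06-08.
`%Y-%m-%d` extracts the ISO date: 2055-06-08.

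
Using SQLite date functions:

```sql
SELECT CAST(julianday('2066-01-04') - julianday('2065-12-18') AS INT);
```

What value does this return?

17

13 days remain in December 2065 after the 18th (31 − 18).
Then 4 days into January 2066.
Total: 13 + 4 = 17.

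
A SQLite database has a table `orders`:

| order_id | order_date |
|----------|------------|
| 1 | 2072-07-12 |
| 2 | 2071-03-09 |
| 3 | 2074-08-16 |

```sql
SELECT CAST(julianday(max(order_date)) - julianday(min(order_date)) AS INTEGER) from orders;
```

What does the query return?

1256

MIN = 2071-03-09, MAX = 2074-08-16.
22 days remain in March 2071 after the 9th (31 − 9).
Full months from April 2071 through July 2074 contribute their day counts.
Then 16 days into August 2074.
Total: 22 + 30 + 31 + 30 + 31 + 31 + 30 + 31 + 30 + 31 + 31 + 29 + 31 + 30 + 31 + 30 + 31 + 31 + 30 + 31 + 30 + 31 + 31 + 28 + 31 + 30 + 31 + 30 + 31 + 31 + 30 + 31 + 30 + 31 + 31 + 28 + 31 + 30 + 31 + 30 + 31 + 16 = 1256.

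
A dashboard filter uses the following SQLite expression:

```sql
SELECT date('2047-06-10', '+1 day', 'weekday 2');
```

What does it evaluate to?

Advancing 1 more day within June lands on 2047-06-11.
`weekday 2` advances to the next Tuesday; 2047-06-11 is already a Tuesday, so it stays at 2047-06-11.

2047-06-11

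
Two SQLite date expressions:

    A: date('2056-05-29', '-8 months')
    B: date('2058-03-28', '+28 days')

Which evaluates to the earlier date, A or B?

A

A = 2055-09-29.
B = 2058-04-25.
A is earlier.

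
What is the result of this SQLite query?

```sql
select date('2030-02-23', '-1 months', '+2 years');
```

Adding -1 month to 2030-02-23 gives 2030-01-23.
Adding +2 years to 2030-01-23 gives 2032-01-23.

2032-01-23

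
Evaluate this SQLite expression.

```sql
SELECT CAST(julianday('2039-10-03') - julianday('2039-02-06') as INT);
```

239

22 days remain in February 2039 after the 6th (28 − 6).
Full months from March 2039 through September 2039 contribute their day counts.
Then 3 days into October 2039.
Total: 22 + 31 + 30 + 31 + 30 + 31 + 31 + 30 + 3 = 239.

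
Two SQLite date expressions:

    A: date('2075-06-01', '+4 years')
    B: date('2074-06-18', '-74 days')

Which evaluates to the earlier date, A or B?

A = 2079-06-01.
B = 2074-04-05.
B is earlier.

B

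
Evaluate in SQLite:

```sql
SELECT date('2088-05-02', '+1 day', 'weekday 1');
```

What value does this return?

2088-05-03

Advancing 1 more day within May lands on 2088-05-03.
`weekday 1` advances to the next Monday; 2088-05-03 is already a Monday, so it stays at 2088-05-03.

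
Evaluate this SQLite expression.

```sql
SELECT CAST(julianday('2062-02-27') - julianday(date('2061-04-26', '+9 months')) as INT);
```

Adding +9 months to 2061-04-26 gives 2062-01-26.
5 days remain in January 2062 after the 26th (31 − 26).
Then 27 days into February 2062.
Total: 5 + 27 = 32.

32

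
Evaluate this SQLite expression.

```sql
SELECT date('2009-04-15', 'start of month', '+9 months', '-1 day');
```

2009-12-31

`start of month` rewinds 2009-04-15 to 2009-04-01.
Adding +9 months to 2009-04-01 gives 2010-01-01.
Going back 1 day from 2010-01-01 reaches 2009-12-31 (last day of December, 31 days).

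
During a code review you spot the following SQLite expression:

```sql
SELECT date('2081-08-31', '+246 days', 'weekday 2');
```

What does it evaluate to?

2082-05-05

Applying '+246 days' to 2081-08-31: counting 246 days forward gives 2082-05-04.
`weekday 2` advances to the next Tuesday; 2082-05-04 is a Monday, so it moves forward to 2082-05-05.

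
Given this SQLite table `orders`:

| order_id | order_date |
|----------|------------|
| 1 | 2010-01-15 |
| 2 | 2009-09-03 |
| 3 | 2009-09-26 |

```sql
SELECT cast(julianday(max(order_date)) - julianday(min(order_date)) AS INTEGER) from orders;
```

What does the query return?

134

MIN = 2009-09-03, MAX = 2010-01-15.
27 days remain in September 2009 after the 3rd (30 − 3).
October 2009: 31 days.
November 2009: 30 days.
December 2009: 31 days.
Then 15 days into January 2010.
Total: 27 + 31 + 30 + 31 + 15 = 134.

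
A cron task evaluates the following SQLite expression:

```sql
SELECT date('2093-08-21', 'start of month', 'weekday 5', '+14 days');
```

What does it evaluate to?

2093-08-21

`start of month` rewinds 2093-08-21 to 2093-08-01.
`weekday 5` advances to the next Friday; 2093-08-01 is a Saturday, so it moves forward to 2093-08-07.
Advancing 14 more days within August lands on 2093-08-21.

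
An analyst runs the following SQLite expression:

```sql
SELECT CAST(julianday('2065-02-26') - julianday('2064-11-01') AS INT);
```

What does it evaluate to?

117

29 days remain in November 2064 after the 1st (30 − 1).
December 2064: 31 days.
January 2065: 31 days.
Then 26 days into February 2065.
Total: 29 + 31 + 31 + 26 = 117.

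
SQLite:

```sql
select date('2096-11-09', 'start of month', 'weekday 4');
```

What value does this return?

2096-11-01

`start of month` rewinds 2096-11-09 to 2096-11-01.
`weekday 4` advances to the next Thursday; 2096-11-01 is already a Thursday, so it stays at 2096-11-01.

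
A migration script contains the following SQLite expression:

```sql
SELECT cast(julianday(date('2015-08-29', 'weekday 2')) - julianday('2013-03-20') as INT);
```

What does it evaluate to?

`weekday 2` advances to the next Tuesday; 2015-08-29 is a Saturday, so it moves forward to 2015-09-01.
11 days remain in March 2013 after the 20th (31 − 20).
Full months from April 2013 through August 2015 contribute their day counts.
Then 1 day into September 2015.
Total: 11 + 30 + 31 + 30 + 31 + 31 + 30 + 31 + 30 + 31 + 31 + 28 + 31 + 30 + 31 + 30 + 31 + 31 + 30 + 31 + 30 + 31 + 31 + 28 + 31 + 30 + 31 + 30 + 31 + 31 + 1 = 895.

895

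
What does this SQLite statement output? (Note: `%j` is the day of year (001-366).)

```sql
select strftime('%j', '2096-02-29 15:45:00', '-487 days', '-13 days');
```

First apply '-487 days', '-13 days': 2096-02-29 15:45:00 → 2094-10-17 15:45:00.
Day-of-year for 2094-10-17: days since 2094-01-01 inclusive = 290, zero-padded to 290.

290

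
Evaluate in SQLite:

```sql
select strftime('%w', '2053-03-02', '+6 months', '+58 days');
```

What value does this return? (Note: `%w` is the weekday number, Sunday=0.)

First apply '+6 months', '+58 days': 2053-03-02 → 2053-10-30.
2053-10-30 is a Thursday; with Sunday=0 that is 4.

4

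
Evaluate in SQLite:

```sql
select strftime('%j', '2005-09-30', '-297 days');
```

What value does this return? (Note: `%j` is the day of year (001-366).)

First apply '-297 days': 2005-09-30 → 2004-12-07.
Day-of-year for 2004-12-07: days since 2004-01-01 inclusive = 342, zero-padded to 342.

342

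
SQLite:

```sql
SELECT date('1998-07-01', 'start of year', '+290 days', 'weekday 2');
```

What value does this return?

1998-10-20

`start of year` rewinds 1998-07-01 to 1998-01-01.
Applying '+290 days' to 1998-01-01: counting 290 days forward gives 1998-10-18.
`weekday 2` advances to the next Tuesday; 1998-10-18 is a Sunday, so it moves forward to 1998-10-20.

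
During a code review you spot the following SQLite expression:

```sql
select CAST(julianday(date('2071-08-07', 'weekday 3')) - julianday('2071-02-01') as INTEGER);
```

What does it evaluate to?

192

`weekday 3` advances to the next Wednesday; 2071-08-07 is a Friday, so it moves forward to 2071-08-12.
27 days remain in February 2071 after the 1st (28 − 1).
March 2071: 31 days.
April 2071: 30 days.
May 2071: 31 days.
June 2071: 30 days.
July 2071: 31 days.
Then 12 days into August 2071.
Total: 27 + 31 + 30 + 31 + 30 + 31 + 12 = 192.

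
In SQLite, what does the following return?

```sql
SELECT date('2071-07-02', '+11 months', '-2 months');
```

Adding +11 months to 2071-07-02 gives 2072-06-02.
Adding -2 months to 2072-06-02 gives 2072-04-02.

2072-04-02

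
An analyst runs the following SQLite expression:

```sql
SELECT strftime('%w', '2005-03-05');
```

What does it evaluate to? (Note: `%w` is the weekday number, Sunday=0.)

6

2005-03-05 is a Saturday; with Sunday=0 that is 6.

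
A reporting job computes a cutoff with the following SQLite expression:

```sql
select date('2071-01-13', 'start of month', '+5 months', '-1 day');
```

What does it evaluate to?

2071-05-31

`start of month` rewinds 2071-01-13 to 2071-01-01.
Adding +5 months to 2071-01-01 gives 2071-06-01.
Going back 1 day from 2071-06-01 reaches 2071-05-31 (last day of May, 31 days).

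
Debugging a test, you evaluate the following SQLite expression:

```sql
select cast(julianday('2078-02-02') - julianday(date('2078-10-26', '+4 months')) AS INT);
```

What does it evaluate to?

Adding +4 months to 2078-10-26 gives 2079-02-26.
26 days remain in February 2078 after the 2nd (28 − 2).
Full months from March 2078 through January 2079 contribute their day counts.
Then 26 days into February 2079.
Total: 26 + 31 + 30 + 31 + 30 + 31 + 31 + 30 + 31 + 30 + 31 + 31 + 26 = 389.
The subtraction is earlier − later, so the result is −389 → -389.

-389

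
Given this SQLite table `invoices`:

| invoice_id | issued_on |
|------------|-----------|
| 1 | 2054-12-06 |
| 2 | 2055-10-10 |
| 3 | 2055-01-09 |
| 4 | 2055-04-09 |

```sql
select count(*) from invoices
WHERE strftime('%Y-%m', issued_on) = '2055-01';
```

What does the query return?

Rows with year-month 2055-01: 2055-01-09 → 1.

1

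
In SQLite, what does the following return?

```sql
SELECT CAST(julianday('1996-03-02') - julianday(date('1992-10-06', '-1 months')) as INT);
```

1273

Adding -1 month to 1992-10-06 gives 1992-09-06.
24 days remain in September 1992 after the 6th (30 − 6).
Full months from October 1992 through February 1996 contribute their day counts.
Then 2 days into March 1996.
Total: 24 + 31 + 30 + 31 + 31 + 28 + 31 + 30 + 31 + 30 + 31 + 31 + 30 + 31 + 30 + 31 + 31 + 28 + 31 + 30 + 31 + 30 + 31 + 31 + 30 + 31 + 30 + 31 + 31 + 28 + 31 + 30 + 31 + 30 + 31 + 31 + 30 + 31 + 30 + 31 + 31 + 29 + 2 = 1273.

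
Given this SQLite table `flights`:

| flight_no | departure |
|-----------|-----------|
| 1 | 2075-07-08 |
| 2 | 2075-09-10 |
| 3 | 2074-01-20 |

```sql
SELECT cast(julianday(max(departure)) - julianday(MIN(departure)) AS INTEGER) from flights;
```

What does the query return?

MIN = 2074-01-20, MAX = 2075-09-10.
11 days remain in January 2074 after the 20th (31 − 20).
Full months from February 2074 through August 2075 contribute their day counts.
Then 10 days into September 2075.
Total: 11 + 28 + 31 + 30 + 31 + 30 + 31 + 31 + 30 + 31 + 30 + 31 + 31 + 28 + 31 + 30 + 31 + 30 + 31 + 31 + 10 = 598.

598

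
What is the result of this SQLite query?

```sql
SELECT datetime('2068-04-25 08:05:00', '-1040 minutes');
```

2068-04-24 14:45:00

1040 minutes = 17h 20m; -1040 minutes from 2068-04-25 08:05:00 is 2068-04-24 14:45:00 (crosses midnight).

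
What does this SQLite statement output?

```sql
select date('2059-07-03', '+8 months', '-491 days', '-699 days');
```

2056-11-29

Adding +8 months to 2059-07-03 gives 2060-03-03.
Applying '-491 days' to 2060-03-03: counting 491 days back gives 2058-10-29.
Applying '-699 days' to 2058-10-29: counting 699 days back gives 2056-11-29.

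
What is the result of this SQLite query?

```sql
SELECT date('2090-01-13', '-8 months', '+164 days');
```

2089-10-24

Adding -8 months to 2090-01-13 gives 2089-05-13.
Applying '+164 days' to 2089-05-13: counting 164 days forward gives 2089-10-24.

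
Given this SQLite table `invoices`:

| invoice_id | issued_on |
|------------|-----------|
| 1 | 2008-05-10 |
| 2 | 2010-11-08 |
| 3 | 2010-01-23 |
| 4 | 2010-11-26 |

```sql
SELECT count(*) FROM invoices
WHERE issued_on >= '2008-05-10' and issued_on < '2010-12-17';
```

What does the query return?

4

Rows in [2008-05-10, 2010-12-17): 2008-05-10, 2010-11-08, 2010-01-23, 2010-11-26 → 4 rows.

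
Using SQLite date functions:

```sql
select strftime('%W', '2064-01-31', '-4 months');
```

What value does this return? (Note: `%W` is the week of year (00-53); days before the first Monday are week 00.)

40

First apply '-4 months': 2064-01-31 → 2063-10-01.
2063-10-01 is a Monday. SQLite's %W counts Mondays since the year started; the result is 40.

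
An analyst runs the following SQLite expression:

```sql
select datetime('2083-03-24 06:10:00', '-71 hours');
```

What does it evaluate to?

2083-03-21 07:10:00

-71 hours from 2083-03-24 06:10:00 is 2083-03-21 07:10:00 (crosses midnight).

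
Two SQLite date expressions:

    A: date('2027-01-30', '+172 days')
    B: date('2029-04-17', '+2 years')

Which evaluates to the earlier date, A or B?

A = 2027-07-21.
B = 2031-04-17.
A is earlier.

A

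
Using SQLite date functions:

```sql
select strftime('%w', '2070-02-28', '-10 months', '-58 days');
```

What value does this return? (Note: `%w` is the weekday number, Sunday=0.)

5

First apply '-10 months', '-58 days': 2070-02-28 → 2069-03-01.
2069-03-01 is a Friday; with Sunday=0 that is 5.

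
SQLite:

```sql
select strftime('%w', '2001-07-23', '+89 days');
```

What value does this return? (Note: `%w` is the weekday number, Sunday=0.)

First apply '+89 days': 2001-07-23 → 2001-10-20.
2001-10-20 is a Saturday; with Sunday=0 that is 6.

6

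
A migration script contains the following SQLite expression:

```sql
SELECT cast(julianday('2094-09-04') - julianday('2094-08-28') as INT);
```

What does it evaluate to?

3 days remain in August 2094 after the 28th (31 − 28).
Then 4 days into September 2094.
Total: 3 + 4 = 7.

7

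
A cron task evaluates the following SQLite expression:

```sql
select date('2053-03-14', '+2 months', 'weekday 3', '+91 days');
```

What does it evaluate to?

Adding +2 months to 2053-03-14 gives 2053-05-14.
`weekday 3` advances to the next Wednesday; 2053-05-14 is already a Wednesday, so it stays at 2053-05-14.
Applying '+91 days' to 2053-05-14: counting 91 days forward gives 2053-08-13.

2053-08-13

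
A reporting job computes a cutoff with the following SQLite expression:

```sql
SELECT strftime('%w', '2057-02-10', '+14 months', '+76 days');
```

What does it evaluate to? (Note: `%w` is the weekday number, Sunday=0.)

2

First apply '+14 months', '+76 days': 2057-02-10 → 2058-06-25.
2058-06-25 is a Tuesday; with Sunday=0 that is 2.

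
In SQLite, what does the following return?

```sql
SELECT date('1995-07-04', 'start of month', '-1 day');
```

1995-06-30

`start of month` rewinds 1995-07-04 to 1995-07-01.
Going back 1 day from 1995-07-01 reaches 1995-06-30 (last day of June, 30 days).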